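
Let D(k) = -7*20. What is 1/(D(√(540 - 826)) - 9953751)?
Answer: -1/9953891 ≈ -1.0046e-7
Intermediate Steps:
D(k) = -140
1/(D(√(540 - 826)) - 9953751) = 1/(-140 - 9953751) = 1/(-9953891) = -1/9953891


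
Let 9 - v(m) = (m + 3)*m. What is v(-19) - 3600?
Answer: -3895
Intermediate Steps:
v(m) = 9 - m*(3 + m) (v(m) = 9 - (m + 3)*m = 9 - (3 + m)*m = 9 - m*(3 + m))
v(-19) - 3600 = (9 - 1*(-19)**2 - 3*(-19)) - 3600 = (9 - 1*361 + 57) - 3600 = (9 - 361 + 57) - 3600 = -295 - 3600 = -3895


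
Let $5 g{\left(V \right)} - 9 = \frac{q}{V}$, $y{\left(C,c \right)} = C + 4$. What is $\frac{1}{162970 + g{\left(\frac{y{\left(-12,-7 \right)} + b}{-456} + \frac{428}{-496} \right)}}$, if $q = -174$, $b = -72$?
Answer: $\frac{24295}{3960629713} \approx 6.1341 \cdot 10^{-6}$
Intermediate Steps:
$y{\left(C,c \right)} = 4 + C$
$g{\left(V \right)} = \frac{9}{5} - \frac{174}{5 V}$ ($g{\left(V \right)} = \frac{9}{5} + \frac{\left(-174\right) \frac{1}{V}}{5} = \frac{9}{5} - \frac{174}{5 V}$)
$\frac{1}{162970 + g{\left(\frac{y{\left(-12,-7 \right)} + b}{-456} + \frac{428}{-496} \right)}} = \frac{1}{162970 + \frac{3 \left(-58 + 3 \left(\frac{\left(4 - 12\right) - 72}{-456} + \frac{428}{-496}\right)\right)}{5 \left(\frac{\left(4 - 12\right) - 72}{-456} + \frac{428}{-496}\right)}} = \frac{1}{162970 + \frac{3 \left(-58 + 3 \left(\left(-8 - 72\right) \left(- \frac{1}{456}\right) + 428 \left(- \frac{1}{496}\right)\right)\right)}{5 \left(\left(-8 - 72\right) \left(- \frac{1}{456}\right) + 428 \left(- \frac{1}{496}\right)\right)}} = \frac{1}{162970 + \frac{3 \left(-58 + 3 \left(\left(-80\right) \left(- \frac{1}{456}\right) - \frac{107}{124}\right)\right)}{5 \left(\left(-80\right) \left(- \frac{1}{456}\right) - \frac{107}{124}\right)}} = \frac{1}{162970 + \frac{3 \left(-58 + 3 \left(\frac{10}{57} - \frac{107}{124}\right)\right)}{5 \left(\frac{10}{57} - \frac{107}{124}\right)}} = \frac{1}{162970 + \frac{3 \left(-58 + 3 \left(- \frac{4859}{7068}\right)\right)}{5 \left(- \frac{4859}{7068}\right)}} = \frac{1}{162970 + \frac{3}{5} \left(- \frac{7068}{4859}\right) \left(-58 - \frac{4859}{2356}\right)} = \frac{1}{162970 + \frac{3}{5} \left(- \frac{7068}{4859}\right) \left(- \frac{141507}{2356}\right)} = \frac{1}{162970 + \frac{1273563}{24295}} = \frac{1}{\frac{3960629713}{24295}} = \frac{24295}{3960629713}$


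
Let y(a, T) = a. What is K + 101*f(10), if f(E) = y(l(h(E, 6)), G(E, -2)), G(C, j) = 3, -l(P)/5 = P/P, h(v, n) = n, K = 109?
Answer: -396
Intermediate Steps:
l(P) = -5 (l(P) = -5*P/P = -5*1 = -5)
f(E) = -5
K + 101*f(10) = 109 + 101*(-5) = 109 - 505 = -396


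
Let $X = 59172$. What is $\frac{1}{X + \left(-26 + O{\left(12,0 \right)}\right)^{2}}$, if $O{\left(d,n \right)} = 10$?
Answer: $\frac{1}{59428} \approx 1.6827 \cdot 10^{-5}$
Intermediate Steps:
$\frac{1}{X + \left(-26 + O{\left(12,0 \right)}\right)^{2}} = \frac{1}{59172 + \left(-26 + 10\right)^{2}} = \frac{1}{59172 + \left(-16\right)^{2}} = \frac{1}{59172 + 256} = \frac{1}{59428}$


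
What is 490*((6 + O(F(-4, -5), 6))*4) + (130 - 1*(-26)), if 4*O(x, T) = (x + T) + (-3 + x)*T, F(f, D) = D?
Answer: -11114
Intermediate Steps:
O(x, T) = T/4 + x/4 + T*(-3 + x)/4 (O(x, T) = ((x + T) + (-3 + x)*T)/4 = ((T + x) + T*(-3 + x))/4 = (T + x + T*(-3 + x))/4 = T/4 + x/4 + T*(-3 + x)/4)
490*((6 + O(F(-4, -5), 6))*4) + (130 - 1*(-26)) = 490*((6 + (-½*6 + (¼)*(-5) + (¼)*6*(-5)))*4) + (130 - 1*(-26)) = 490*((6 + (-3 - 5/4 - 15/2))*4) + (130 + 26) = 490*((6 - 47/4)*4) + 156 = 490*(-23/4*4) + 156 = 490*(-23) + 156 = -11270 + 156 = -11114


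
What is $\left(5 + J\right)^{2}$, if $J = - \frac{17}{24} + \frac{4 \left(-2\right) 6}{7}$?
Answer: $\frac{185761}{28224} \approx 6.5817$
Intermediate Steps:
$J = - \frac{1271}{168}$ ($J = \left(-17\right) \frac{1}{24} + \left(-8\right) 6 \cdot \frac{1}{7} = - \frac{17}{24} - \frac{48}{7} = - \frac{1271}{168} \approx -7.5655$)
$\left(5 + J\right)^{2} = \left(5 - \frac{1271}{168}\right)^{2} = \left(- \frac{431}{168}\right)^{2} = \frac{185761}{28224}$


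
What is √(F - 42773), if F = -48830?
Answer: I*√91603 ≈ 302.66*I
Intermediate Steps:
√(F - 42773) = √(-48830 - 42773) = √(-91603) = I*√91603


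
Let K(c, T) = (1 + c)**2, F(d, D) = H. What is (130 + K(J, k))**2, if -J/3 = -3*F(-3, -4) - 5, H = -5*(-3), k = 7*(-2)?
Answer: 525830761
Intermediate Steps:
k = -14
H = 15
F(d, D) = 15
J = 150 (J = -3*(-3*15 - 5) = -3*(-45 - 5) = -3*(-50) = 150)
(130 + K(J, k))**2 = (130 + (1 + 150)**2)**2 = (130 + 151**2)**2 = (130 + 22801)**2 = 22931**2 = 525830761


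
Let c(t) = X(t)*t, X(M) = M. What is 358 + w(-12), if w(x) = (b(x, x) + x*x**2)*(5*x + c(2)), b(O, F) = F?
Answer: 97798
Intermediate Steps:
c(t) = t**2 (c(t) = t*t = t**2)
w(x) = (4 + 5*x)*(x + x**3) (w(x) = (x + x*x**2)*(5*x + 2**2) = (x + x**3)*(5*x + 4) = (x + x**3)*(4 + 5*x) = (4 + 5*x)*(x + x**3))
358 + w(-12) = 358 - 12*(4 + 4*(-12)**2 + 5*(-12) + 5*(-12)**3) = 358 - 12*(4 + 4*144 - 60 + 5*(-1728)) = 358 - 12*(4 + 576 - 60 - 8640) = 358 - 12*(-8120) = 358 + 97440 = 97798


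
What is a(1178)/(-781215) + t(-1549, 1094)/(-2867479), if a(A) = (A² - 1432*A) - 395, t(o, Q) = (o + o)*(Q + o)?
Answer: -80692023699/746705868995 ≈ -0.10806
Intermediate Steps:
t(o, Q) = 2*o*(Q + o) (t(o, Q) = (2*o)*(Q + o) = 2*o*(Q + o))
a(A) = -395 + A² - 1432*A
a(1178)/(-781215) + t(-1549, 1094)/(-2867479) = (-395 + 1178² - 1432*1178)/(-781215) + (2*(-1549)*(1094 - 1549))/(-2867479) = (-395 + 1387684 - 1686896)*(-1/781215) + (2*(-1549)*(-455))*(-1/2867479) = -299607*(-1/781215) + 1409590*(-1/2867479) = 99869/260405 - 1409590/2867479 = -80692023699/746705868995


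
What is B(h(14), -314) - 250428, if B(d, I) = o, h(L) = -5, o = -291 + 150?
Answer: -250569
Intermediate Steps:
o = -141
B(d, I) = -141
B(h(14), -314) - 250428 = -141 - 250428 = -250569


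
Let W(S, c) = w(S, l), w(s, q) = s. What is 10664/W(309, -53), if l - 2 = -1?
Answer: 10664/309 ≈ 34.511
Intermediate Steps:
l = 1 (l = 2 - 1 = 1)
W(S, c) = S
10664/W(309, -53) = 10664/309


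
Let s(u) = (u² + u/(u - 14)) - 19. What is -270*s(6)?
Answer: -8775/2 ≈ -4387.5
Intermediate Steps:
s(u) = -19 + u² + u/(-14 + u) (s(u) = (u² + u/(-14 + u)) - 19 = -19 + u² + u/(-14 + u))
-270*s(6) = -270*(266 + 6³ - 18*6 - 14*6²)/(-14 + 6) = -270*(266 + 216 - 108 - 14*36)/(-8) = -270*(-(266 + 216 - 108 - 504)/8) = -270*(-⅛*(-130)) = -270/(1/(65/4)) = -270/4/65 = -270*65/4 = -8775/2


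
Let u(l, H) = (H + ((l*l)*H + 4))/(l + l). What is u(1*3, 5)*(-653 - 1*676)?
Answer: -11961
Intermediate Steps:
u(l, H) = (4 + H + H*l²)/(2*l) (u(l, H) = (H + (l²*H + 4))/((2*l)) = (H + (H*l² + 4))*(1/(2*l)) = (H + (4 + H*l²))*(1/(2*l)) = (4 + H + H*l²)*(1/(2*l)) = (4 + H + H*l²)/(2*l))
u(1*3, 5)*(-653 - 1*676) = ((4 + 5 + 5*(1*3)²)/(2*((1*3))))*(-653 - 1*676) = ((½)*(4 + 5 + 5*3²)/3)*(-653 - 676) = ((½)*(⅓)*(4 + 5 + 5*9))*(-1329) = ((½)*(⅓)*(4 + 5 + 45))*(-1329) = ((½)*(⅓)*54)*(-1329) = 9*(-1329) = -11961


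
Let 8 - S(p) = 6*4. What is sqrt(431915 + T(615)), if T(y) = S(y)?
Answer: sqrt(431899) ≈ 657.19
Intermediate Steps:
S(p) = -16 (S(p) = 8 - 6*4 = 8 - 1*24 = 8 - 24 = -16)
T(y) = -16
sqrt(431915 + T(615)) = sqrt(431915 - 16) = sqrt(431899)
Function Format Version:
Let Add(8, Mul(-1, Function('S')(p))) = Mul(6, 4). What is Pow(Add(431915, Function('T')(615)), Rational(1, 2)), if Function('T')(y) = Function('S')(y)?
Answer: Pow(431899, Rational(1, 2)) ≈ 657.19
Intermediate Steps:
Function('S')(p) = -16 (Function('S')(p) = Add(8, Mul(-1, Mul(6, 4))) = Add(8, Mul(-1, 24)) = Add(8, -24) = -16)
Function('T')(y) = -16
Pow(Add(431915, Function('T')(615)), Rational(1, 2)) = Pow(Add(431915, -16), Rational(1, 2)) = Pow(431899, Rational(1, 2))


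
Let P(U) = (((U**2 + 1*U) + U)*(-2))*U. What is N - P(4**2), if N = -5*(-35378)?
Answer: 186106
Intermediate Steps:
N = 176890
P(U) = U*(-4*U - 2*U**2) (P(U) = (((U**2 + U) + U)*(-2))*U = (((U + U**2) + U)*(-2))*U = ((U**2 + 2*U)*(-2))*U = (-4*U - 2*U**2)*U = U*(-4*U - 2*U**2))
N - P(4**2) = 176890 - 2*(4**2)**2*(-2 - 1*4**2) = 176890 - 2*16**2*(-2 - 1*16) = 176890 - 2*256*(-2 - 16) = 176890 - 2*256*(-18) = 176890 - 1*(-9216) = 176890 + 9216 = 186106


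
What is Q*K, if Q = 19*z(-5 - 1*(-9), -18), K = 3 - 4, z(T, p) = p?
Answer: 342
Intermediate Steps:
K = -1
Q = -342 (Q = 19*(-18) = -342)
Q*K = -342*(-1) = 342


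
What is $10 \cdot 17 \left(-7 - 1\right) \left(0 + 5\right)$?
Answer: $-6800$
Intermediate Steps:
$10 \cdot 17 \left(-7 - 1\right) \left(0 + 5\right) = 170 \left(\left(-8\right) 5\right) = 170 \left(-40\right) = -6800$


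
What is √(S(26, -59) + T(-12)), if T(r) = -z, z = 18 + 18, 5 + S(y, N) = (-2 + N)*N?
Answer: √3558 ≈ 59.649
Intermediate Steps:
S(y, N) = -5 + N*(-2 + N) (S(y, N) = -5 + (-2 + N)*N = -5 + N*(-2 + N))
z = 36
T(r) = -36 (T(r) = -1*36 = -36)
√(S(26, -59) + T(-12)) = √((-5 + (-59)² - 2*(-59)) - 36) = √((-5 + 3481 + 118) - 36) = √(3594 - 36) = √3558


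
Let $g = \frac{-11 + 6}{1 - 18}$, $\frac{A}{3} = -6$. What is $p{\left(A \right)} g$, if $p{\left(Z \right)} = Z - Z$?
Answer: $0$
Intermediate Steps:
$A = -18$ ($A = 3 \left(-6\right) = -18$)
$p{\left(Z \right)} = 0$
$g = \frac{5}{17}$ ($g = - \frac{5}{-17} = \left(-5\right) \left(- \frac{1}{17}\right) = \frac{5}{17} \approx 0.29412$)
$p{\left(A \right)} g = 0 \cdot \frac{5}{17} = 0$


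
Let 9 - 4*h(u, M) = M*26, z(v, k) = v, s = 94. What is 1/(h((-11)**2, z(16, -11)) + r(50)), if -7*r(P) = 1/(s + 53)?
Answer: -4116/418807 ≈ -0.0098279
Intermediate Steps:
h(u, M) = 9/4 - 13*M/2 (h(u, M) = 9/4 - M*26/4 = 9/4 - 13*M/2)
r(P) = -1/1029 (r(P) = -1/(7*(94 + 53)) = -1/7/147 = -1/7*1/147 = -1/1029)
1/(h((-11)**2, z(16, -11)) + r(50)) = 1/((9/4 - 13/2*16) - 1/1029) = 1/((9/4 - 104) - 1/1029) = 1/(-407/4 - 1/1029) = 1/(-418807/4116) = -4116/418807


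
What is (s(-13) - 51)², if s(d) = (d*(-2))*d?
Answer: 151321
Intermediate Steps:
s(d) = -2*d² (s(d) = (-2*d)*d = -2*d²)
(s(-13) - 51)² = (-2*(-13)² - 51)² = (-2*169 - 51)² = (-338 - 51)² = (-389)² = 151321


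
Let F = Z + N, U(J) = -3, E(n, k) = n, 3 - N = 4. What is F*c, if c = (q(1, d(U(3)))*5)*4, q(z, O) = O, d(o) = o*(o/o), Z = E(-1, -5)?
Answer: 120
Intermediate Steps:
N = -1 (N = 3 - 1*4 = 3 - 4 = -1)
Z = -1
d(o) = o (d(o) = o*1 = o)
F = -2 (F = -1 - 1 = -2)
c = -60 (c = -3*5*4 = -15*4 = -60)
F*c = -2*(-60) = 120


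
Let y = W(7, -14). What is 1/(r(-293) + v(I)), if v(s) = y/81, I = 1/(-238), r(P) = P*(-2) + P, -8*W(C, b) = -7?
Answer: 648/189871 ≈ 0.0034128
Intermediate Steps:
W(C, b) = 7/8 (W(C, b) = -⅛*(-7) = 7/8)
y = 7/8 ≈ 0.87500
r(P) = -P (r(P) = -2*P + P = -P)
I = -1/238 ≈ -0.0042017
v(s) = 7/648 (v(s) = (7/8)/81 = (7/8)*(1/81) = 7/648)
1/(r(-293) + v(I)) = 1/(-1*(-293) + 7/648) = 1/(293 + 7/648) = 1/(189871/648) = 648/189871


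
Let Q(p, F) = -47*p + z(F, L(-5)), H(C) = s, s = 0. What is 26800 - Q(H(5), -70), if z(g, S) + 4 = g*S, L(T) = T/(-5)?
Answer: 26874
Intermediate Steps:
L(T) = -T/5 (L(T) = T*(-1/5) = -T/5)
H(C) = 0
z(g, S) = -4 + S*g (z(g, S) = -4 + g*S = -4 + S*g)
Q(p, F) = -4 + F - 47*p (Q(p, F) = -47*p + (-4 + (-1/5*(-5))*F) = -47*p + (-4 + 1*F) = -47*p + (-4 + F) = -4 + F - 47*p)
26800 - Q(H(5), -70) = 26800 - (-4 - 70 - 47*0) = 26800 - (-4 - 70 + 0) = 26800 - 1*(-74) = 26800 + 74 = 26874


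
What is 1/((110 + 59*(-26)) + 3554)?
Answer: 1/2130 ≈ 0.00046948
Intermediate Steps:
1/((110 + 59*(-26)) + 3554) = 1/((110 - 1534) + 3554) = 1/(-1424 + 3554) = 1/2130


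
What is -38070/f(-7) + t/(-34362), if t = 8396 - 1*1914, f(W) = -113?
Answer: 653714437/1941453 ≈ 336.71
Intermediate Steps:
t = 6482 (t = 8396 - 1914 = 6482)
-38070/f(-7) + t/(-34362) = -38070/(-113) + 6482/(-34362) = -38070*(-1/113) + 6482*(-1/34362) = 38070/113 - 3241/17181 = 653714437/1941453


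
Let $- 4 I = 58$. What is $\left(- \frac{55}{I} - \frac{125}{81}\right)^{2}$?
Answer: $\frac{27931225}{5517801} \approx 5.062$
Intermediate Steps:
$I = - \frac{29}{2}$ ($I = \left(- \frac{1}{4}\right) 58 = - \frac{29}{2} \approx -14.5$)
$\left(- \frac{55}{I} - \frac{125}{81}\right)^{2} = \left(- \frac{55}{- \frac{29}{2}} - \frac{125}{81}\right)^{2} = \left(\left(-55\right) \left(- \frac{2}{29}\right) - \frac{125}{81}\right)^{2} = \left(\frac{110}{29} - \frac{125}{81}\right)^{2} = \left(\frac{5285}{2349}\right)^{2} = \frac{27931225}{5517801}$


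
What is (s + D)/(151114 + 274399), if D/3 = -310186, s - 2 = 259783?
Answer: -670773/425513 ≈ -1.5764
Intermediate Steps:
s = 259785 (s = 2 + 259783 = 259785)
D = -930558 (D = 3*(-310186) = -930558)
(s + D)/(151114 + 274399) = (259785 - 930558)/(151114 + 274399) = -670773/425513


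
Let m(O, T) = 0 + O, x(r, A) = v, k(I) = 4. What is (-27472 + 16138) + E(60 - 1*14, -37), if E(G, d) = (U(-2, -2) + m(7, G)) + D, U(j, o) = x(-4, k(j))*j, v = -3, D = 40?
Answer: -11281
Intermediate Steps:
x(r, A) = -3
m(O, T) = O
U(j, o) = -3*j
E(G, d) = 53 (E(G, d) = (-3*(-2) + 7) + 40 = (6 + 7) + 40 = 13 + 40 = 53)
(-27472 + 16138) + E(60 - 1*14, -37) = (-27472 + 16138) + 53 = -11334 + 53 = -11281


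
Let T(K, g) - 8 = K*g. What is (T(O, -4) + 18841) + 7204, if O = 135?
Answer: 25513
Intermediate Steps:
T(K, g) = 8 + K*g
(T(O, -4) + 18841) + 7204 = ((8 + 135*(-4)) + 18841) + 7204 = ((8 - 540) + 18841) + 7204 = (-532 + 18841) + 7204 = 18309 + 7204 = 25513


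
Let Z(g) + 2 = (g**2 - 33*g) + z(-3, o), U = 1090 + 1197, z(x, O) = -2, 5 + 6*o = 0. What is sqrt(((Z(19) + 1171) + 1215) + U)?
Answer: sqrt(4403) ≈ 66.355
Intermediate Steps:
o = -5/6 (o = -5/6 + (1/6)*0 = -5/6 + 0 = -5/6 ≈ -0.83333)
U = 2287
Z(g) = -4 + g**2 - 33*g (Z(g) = -2 + ((g**2 - 33*g) - 2) = -2 + (-2 + g**2 - 33*g) = -4 + g**2 - 33*g)
sqrt(((Z(19) + 1171) + 1215) + U) = sqrt((((-4 + 19**2 - 33*19) + 1171) + 1215) + 2287) = sqrt((((-4 + 361 - 627) + 1171) + 1215) + 2287) = sqrt(((-270 + 1171) + 1215) + 2287) = sqrt((901 + 1215) + 2287) = sqrt(2116 + 2287) = sqrt(4403)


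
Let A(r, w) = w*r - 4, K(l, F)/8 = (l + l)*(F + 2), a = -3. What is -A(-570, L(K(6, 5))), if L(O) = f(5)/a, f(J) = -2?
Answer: 384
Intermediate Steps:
K(l, F) = 16*l*(2 + F) (K(l, F) = 8*((l + l)*(F + 2)) = 8*((2*l)*(2 + F)) = 8*(2*l*(2 + F)) = 16*l*(2 + F))
L(O) = 2/3 (L(O) = -2/(-3) = -2*(-1/3) = 2/3)
A(r, w) = -4 + r*w (A(r, w) = r*w - 4 = -4 + r*w)
-A(-570, L(K(6, 5))) = -(-4 - 570*2/3) = -(-4 - 380) = -1*(-384) = 384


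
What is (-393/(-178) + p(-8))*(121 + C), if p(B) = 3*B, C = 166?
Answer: -1113273/178 ≈ -6254.3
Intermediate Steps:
(-393/(-178) + p(-8))*(121 + C) = (-393/(-178) + 3*(-8))*(121 + 166) = (-393*(-1/178) - 24)*287 = (393/178 - 24)*287 = -3879/178*287 = -1113273/178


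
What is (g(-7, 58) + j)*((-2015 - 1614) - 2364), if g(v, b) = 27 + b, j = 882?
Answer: -5795231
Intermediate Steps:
(g(-7, 58) + j)*((-2015 - 1614) - 2364) = ((27 + 58) + 882)*((-2015 - 1614) - 2364) = (85 + 882)*(-3629 - 2364) = 967*(-5993) = -5795231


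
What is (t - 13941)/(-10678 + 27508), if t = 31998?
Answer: 6019/5610 ≈ 1.0729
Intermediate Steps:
(t - 13941)/(-10678 + 27508) = (31998 - 13941)/(-10678 + 27508) = 18057/16830 = 18057*(1/16830) = 6019/5610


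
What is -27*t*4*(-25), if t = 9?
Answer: 24300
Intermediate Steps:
-27*t*4*(-25) = -243*4*(-25) = -27*36*(-25) = -972*(-25) = 24300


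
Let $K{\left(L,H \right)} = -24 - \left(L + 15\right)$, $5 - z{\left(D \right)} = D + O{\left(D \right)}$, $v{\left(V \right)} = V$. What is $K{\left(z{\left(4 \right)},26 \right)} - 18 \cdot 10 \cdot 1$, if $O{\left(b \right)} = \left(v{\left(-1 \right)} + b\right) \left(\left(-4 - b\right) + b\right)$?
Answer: $-232$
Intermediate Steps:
$O{\left(b \right)} = 4 - 4 b$ ($O{\left(b \right)} = \left(-1 + b\right) \left(\left(-4 - b\right) + b\right) = \left(-1 + b\right) \left(-4\right) = 4 - 4 b$)
$z{\left(D \right)} = 1 + 3 D$ ($z{\left(D \right)} = 5 - \left(D - \left(-4 + 4 D\right)\right) = 5 - \left(4 - 3 D\right) = 5 + \left(-4 + 3 D\right) = 1 + 3 D$)
$K{\left(L,H \right)} = -39 - L$ ($K{\left(L,H \right)} = -24 - \left(15 + L\right) = -39 - L$)
$K{\left(z{\left(4 \right)},26 \right)} - 18 \cdot 10 \cdot 1 = \left(-39 - \left(1 + 3 \cdot 4\right)\right) - 18 \cdot 10 \cdot 1 = \left(-39 - \left(1 + 12\right)\right) - 180 \cdot 1 = \left(-39 - 13\right) - 180 = -52 - 180 = -232$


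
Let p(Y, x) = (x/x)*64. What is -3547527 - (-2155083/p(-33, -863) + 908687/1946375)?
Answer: -437713801817843/124568000 ≈ -3.5139e+6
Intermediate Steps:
p(Y, x) = 64 (p(Y, x) = 1*64 = 64)
-3547527 - (-2155083/p(-33, -863) + 908687/1946375) = -3547527 - (-2155083/64 + 908687/1946375) = -3547527 - 1*(-4194541518157/124568000) = -3547527 + 4194541518157/124568000 = -437713801817843/124568000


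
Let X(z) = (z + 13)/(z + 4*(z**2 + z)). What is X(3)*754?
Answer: 12064/51 ≈ 236.55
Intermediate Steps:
X(z) = (13 + z)/(4*z**2 + 5*z) (X(z) = (13 + z)/(z + 4*(z + z**2)) = (13 + z)/(z + (4*z + 4*z**2)) = (13 + z)/(4*z**2 + 5*z))
X(3)*754 = ((13 + 3)/(3*(5 + 4*3)))*754 = ((1/3)*16/(5 + 12))*754 = ((1/3)*16/17)*754 = ((1/3)*(1/17)*16)*754 = (16/51)*754 = 12064/51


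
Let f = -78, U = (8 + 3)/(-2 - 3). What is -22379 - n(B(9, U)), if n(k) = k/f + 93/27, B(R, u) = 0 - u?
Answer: -26187427/1170 ≈ -22382.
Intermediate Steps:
U = -11/5 (U = 11/(-5) = 11*(-⅕) = -11/5 ≈ -2.2000)
B(R, u) = -u
n(k) = 31/9 - k/78 (n(k) = k/(-78) + 93/27 = k*(-1/78) + 93*(1/27) = -k/78 + 31/9 = 31/9 - k/78)
-22379 - n(B(9, U)) = -22379 - (31/9 - (-1)*(-11)/(78*5)) = -22379 - (31/9 - 1/78*11/5) = -22379 - (31/9 - 11/390) = -22379 - 1*3997/1170 = -22379 - 3997/1170 = -26187427/1170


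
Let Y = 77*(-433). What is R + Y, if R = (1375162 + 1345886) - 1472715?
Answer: 1214992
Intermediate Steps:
R = 1248333 (R = 2721048 - 1472715 = 1248333)
Y = -33341
R + Y = 1248333 - 33341 = 1214992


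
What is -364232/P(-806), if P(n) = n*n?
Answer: -91058/162409 ≈ -0.56067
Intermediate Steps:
P(n) = n²
-364232/P(-806) = -364232/((-806)²) = -364232/649636 = -364232*1/649636 = -91058/162409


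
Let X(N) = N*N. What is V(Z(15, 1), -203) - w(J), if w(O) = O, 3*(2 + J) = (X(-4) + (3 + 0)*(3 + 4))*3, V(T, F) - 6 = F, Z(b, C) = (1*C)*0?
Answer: -232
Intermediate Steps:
X(N) = N²
Z(b, C) = 0 (Z(b, C) = C*0 = 0)
V(T, F) = 6 + F
J = 35 (J = -2 + (((-4)² + (3 + 0)*(3 + 4))*3)/3 = -2 + ((16 + 3*7)*3)/3 = -2 + ((16 + 21)*3)/3 = -2 + (37*3)/3 = -2 + (⅓)*111 = -2 + 37 = 35)
V(Z(15, 1), -203) - w(J) = (6 - 203) - 1*35 = -197 - 35 = -232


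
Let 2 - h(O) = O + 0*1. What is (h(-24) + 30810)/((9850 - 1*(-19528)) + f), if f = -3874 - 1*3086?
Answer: 15418/11209 ≈ 1.3755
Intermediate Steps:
f = -6960 (f = -3874 - 3086 = -6960)
h(O) = 2 - O (h(O) = 2 - (O + 0*1) = 2 - (O + 0) = 2 - O)
(h(-24) + 30810)/((9850 - 1*(-19528)) + f) = ((2 - 1*(-24)) + 30810)/((9850 - 1*(-19528)) - 6960) = ((2 + 24) + 30810)/((9850 + 19528) - 6960) = (26 + 30810)/(29378 - 6960) = 30836/22418 = 30836*(1/22418) = 15418/11209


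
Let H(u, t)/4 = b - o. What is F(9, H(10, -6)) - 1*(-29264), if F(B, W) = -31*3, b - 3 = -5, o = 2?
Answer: 29171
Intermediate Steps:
b = -2 (b = 3 - 5 = -2)
H(u, t) = -16 (H(u, t) = 4*(-2 - 1*2) = 4*(-2 - 2) = 4*(-4) = -16)
F(B, W) = -93
F(9, H(10, -6)) - 1*(-29264) = -93 - 1*(-29264) = -93 + 29264 = 29171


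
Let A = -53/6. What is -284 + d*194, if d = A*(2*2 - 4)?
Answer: -284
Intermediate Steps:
A = -53/6 (A = -53*⅙ = -53/6 ≈ -8.8333)
d = 0 (d = -53*(2*2 - 4)/6 = -53*(4 - 4)/6 = -53/6*0 = 0)
-284 + d*194 = -284 + 0*194 = -284 + 0 = -284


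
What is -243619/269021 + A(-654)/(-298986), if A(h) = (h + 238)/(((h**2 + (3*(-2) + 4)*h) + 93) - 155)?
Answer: -7811255397975143/8625730119347793 ≈ -0.90558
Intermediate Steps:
A(h) = (238 + h)/(-62 + h**2 - 2*h) (A(h) = (238 + h)/(((h**2 + (-6 + 4)*h) + 93) - 155) = (238 + h)/(((h**2 - 2*h) + 93) - 155) = (238 + h)/((93 + h**2 - 2*h) - 155) = (238 + h)/(-62 + h**2 - 2*h))
-243619/269021 + A(-654)/(-298986) = -243619/269021 + ((238 - 654)/(-62 + (-654)**2 - 2*(-654)))/(-298986) = -243619*1/269021 + (-416/(-62 + 427716 + 1308))*(-1/298986) = -243619/269021 + (-416/428962)*(-1/298986) = -243619/269021 + ((1/428962)*(-416))*(-1/298986) = -243619/269021 - 208/214481*(-1/298986) = -243619/269021 + 104/32063408133 = -7811255397975143/8625730119347793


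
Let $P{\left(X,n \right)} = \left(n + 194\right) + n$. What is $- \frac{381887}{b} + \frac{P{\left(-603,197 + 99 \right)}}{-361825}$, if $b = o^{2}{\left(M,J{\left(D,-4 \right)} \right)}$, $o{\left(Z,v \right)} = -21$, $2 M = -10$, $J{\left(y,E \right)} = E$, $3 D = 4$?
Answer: $- \frac{138176610401}{159564825} \approx -865.96$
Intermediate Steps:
$D = \frac{4}{3}$ ($D = \frac{1}{3} \cdot 4 = \frac{4}{3} \approx 1.3333$)
$M = -5$ ($M = \frac{1}{2} \left(-10\right) = -5$)
$P{\left(X,n \right)} = 194 + 2 n$ ($P{\left(X,n \right)} = \left(194 + n\right) + n = 194 + 2 n$)
$b = 441$ ($b = \left(-21\right)^{2} = 441$)
$- \frac{381887}{b} + \frac{P{\left(-603,197 + 99 \right)}}{-361825} = - \frac{381887}{441} + \frac{194 + 2 \left(197 + 99\right)}{-361825} = \left(-381887\right) \frac{1}{441} + \left(194 + 2 \cdot 296\right) \left(- \frac{1}{361825}\right) = - \frac{381887}{441} + \left(194 + 592\right) \left(- \frac{1}{361825}\right) = - \frac{381887}{441} + 786 \left(- \frac{1}{361825}\right) = - \frac{381887}{441} - \frac{786}{361825} = - \frac{138176610401}{159564825}$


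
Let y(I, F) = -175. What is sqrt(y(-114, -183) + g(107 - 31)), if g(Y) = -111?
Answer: I*sqrt(286) ≈ 16.912*I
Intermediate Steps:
sqrt(y(-114, -183) + g(107 - 31)) = sqrt(-175 - 111) = sqrt(-286) = I*sqrt(286)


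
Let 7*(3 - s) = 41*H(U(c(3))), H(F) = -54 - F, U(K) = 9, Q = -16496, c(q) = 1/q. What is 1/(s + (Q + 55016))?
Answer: 1/38892 ≈ 2.5712e-5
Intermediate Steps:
s = 372 (s = 3 - 41*(-54 - 1*9)/7 = 3 - 41*(-54 - 9)/7 = 3 - 41*(-63)/7 = 3 - ⅐*(-2583) = 3 + 369 = 372)
1/(s + (Q + 55016)) = 1/(372 + (-16496 + 55016)) = 1/(372 + 38520) = 1/38892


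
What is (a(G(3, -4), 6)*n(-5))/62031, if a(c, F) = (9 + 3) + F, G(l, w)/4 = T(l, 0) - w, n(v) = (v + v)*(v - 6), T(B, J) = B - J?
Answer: 660/20677 ≈ 0.031920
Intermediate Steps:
n(v) = 2*v*(-6 + v) (n(v) = (2*v)*(-6 + v) = 2*v*(-6 + v))
G(l, w) = -4*w + 4*l (G(l, w) = 4*((l - 1*0) - w) = 4*((l + 0) - w) = 4*(l - w) = -4*w + 4*l)
a(c, F) = 12 + F
(a(G(3, -4), 6)*n(-5))/62031 = ((12 + 6)*(2*(-5)*(-6 - 5)))/62031 = (18*(2*(-5)*(-11)))*(1/62031) = (18*110)*(1/62031) = 1980*(1/62031) = 660/20677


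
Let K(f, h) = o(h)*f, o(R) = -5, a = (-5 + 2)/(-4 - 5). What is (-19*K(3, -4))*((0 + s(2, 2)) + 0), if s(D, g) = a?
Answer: 95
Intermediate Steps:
a = ⅓ (a = -3/(-9) = -3*(-⅑) = ⅓ ≈ 0.33333)
K(f, h) = -5*f
s(D, g) = ⅓
(-19*K(3, -4))*((0 + s(2, 2)) + 0) = (-(-95)*3)*((0 + ⅓) + 0) = (-19*(-15))*(⅓ + 0) = 285*(⅓) = 95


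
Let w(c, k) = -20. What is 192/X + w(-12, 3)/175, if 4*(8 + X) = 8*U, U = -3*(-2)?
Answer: 1676/35 ≈ 47.886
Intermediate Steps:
U = 6
X = 4 (X = -8 + (8*6)/4 = -8 + (1/4)*48 = -8 + 12 = 4)
192/X + w(-12, 3)/175 = 192/4 - 20/175 = 192*(1/4) - 20*1/175 = 48 - 4/35 = 1676/35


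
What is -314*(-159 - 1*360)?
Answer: 162966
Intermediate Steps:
-314*(-159 - 1*360) = -314*(-159 - 360) = -314*(-519) = 162966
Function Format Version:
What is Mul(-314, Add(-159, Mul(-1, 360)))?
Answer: 162966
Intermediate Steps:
Mul(-314, Add(-159, Mul(-1, 360))) = Mul(-314, Add(-159, -360)) = Mul(-314, -519) = 162966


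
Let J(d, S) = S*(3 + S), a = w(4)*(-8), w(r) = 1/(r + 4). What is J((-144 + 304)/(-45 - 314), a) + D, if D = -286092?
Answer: -286094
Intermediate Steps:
w(r) = 1/(4 + r)
a = -1 (a = -8/(4 + 4) = -8/8 = (⅛)*(-8) = -1)
J((-144 + 304)/(-45 - 314), a) + D = -(3 - 1) - 286092 = -1*2 - 286092 = -2 - 286092 = -286094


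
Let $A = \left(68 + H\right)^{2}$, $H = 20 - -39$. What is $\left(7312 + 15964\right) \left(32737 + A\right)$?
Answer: $1137405016$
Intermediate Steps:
$H = 59$ ($H = 20 + 39 = 59$)
$A = 16129$ ($A = \left(68 + 59\right)^{2} = 127^{2} = 16129$)
$\left(7312 + 15964\right) \left(32737 + A\right) = \left(7312 + 15964\right) \left(32737 + 16129\right) = 23276 \cdot 48866 = 1137405016$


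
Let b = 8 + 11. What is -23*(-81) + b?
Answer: 1882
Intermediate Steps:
b = 19
-23*(-81) + b = -23*(-81) + 19 = 1863 + 19 = 1882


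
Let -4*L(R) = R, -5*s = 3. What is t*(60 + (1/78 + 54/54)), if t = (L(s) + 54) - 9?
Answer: 1432459/520 ≈ 2754.7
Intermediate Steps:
s = -⅗ (s = -⅕*3 = -⅗ ≈ -0.60000)
L(R) = -R/4
t = 903/20 (t = (-¼*(-⅗) + 54) - 9 = (3/20 + 54) - 9 = 1083/20 - 9 = 903/20 ≈ 45.150)
t*(60 + (1/78 + 54/54)) = 903*(60 + (1/78 + 54/54))/20 = 903*(60 + (1*(1/78) + 54*(1/54)))/20 = 903*(60 + (1/78 + 1))/20 = 903*(60 + 79/78)/20 = (903/20)*(4759/78) = 1432459/520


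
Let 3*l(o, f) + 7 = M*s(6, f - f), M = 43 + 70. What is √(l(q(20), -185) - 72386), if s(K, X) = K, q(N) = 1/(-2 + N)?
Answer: I*√649461/3 ≈ 268.63*I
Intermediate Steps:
M = 113
l(o, f) = 671/3 (l(o, f) = -7/3 + (113*6)/3 = -7/3 + (⅓)*678 = -7/3 + 226 = 671/3)
√(l(q(20), -185) - 72386) = √(671/3 - 72386) = √(-216487/3) = I*√649461/3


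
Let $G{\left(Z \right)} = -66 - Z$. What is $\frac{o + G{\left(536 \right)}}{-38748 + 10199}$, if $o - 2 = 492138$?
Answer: $- \frac{491538}{28549} \approx -17.217$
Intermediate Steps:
$o = 492140$ ($o = 2 + 492138 = 492140$)
$\frac{o + G{\left(536 \right)}}{-38748 + 10199} = \frac{492140 - 602}{-38748 + 10199} = \frac{492140 - 602}{-28549} = \left(492140 - 602\right) \left(- \frac{1}{28549}\right) = 491538 \left(- \frac{1}{28549}\right) = - \frac{491538}{28549}$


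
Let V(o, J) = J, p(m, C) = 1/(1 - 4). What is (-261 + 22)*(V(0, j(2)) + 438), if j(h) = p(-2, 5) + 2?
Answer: -315241/3 ≈ -1.0508e+5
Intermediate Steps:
p(m, C) = -1/3 (p(m, C) = 1/(-3) = -1/3)
j(h) = 5/3 (j(h) = -1/3 + 2 = 5/3)
(-261 + 22)*(V(0, j(2)) + 438) = (-261 + 22)*(5/3 + 438) = -239*1319/3 = -315241/3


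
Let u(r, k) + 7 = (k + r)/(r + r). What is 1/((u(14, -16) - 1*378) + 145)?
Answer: -14/3361 ≈ -0.0041654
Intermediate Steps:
u(r, k) = -7 + (k + r)/(2*r) (u(r, k) = -7 + (k + r)/(r + r) = -7 + (k + r)/((2*r)) = -7 + (k + r)*(1/(2*r)) = -7 + (k + r)/(2*r))
1/((u(14, -16) - 1*378) + 145) = 1/(((1/2)*(-16 - 13*14)/14 - 1*378) + 145) = 1/(((1/2)*(1/14)*(-16 - 182) - 378) + 145) = 1/(((1/2)*(1/14)*(-198) - 378) + 145) = 1/((-99/14 - 378) + 145) = 1/(-5391/14 + 145) = 1/(-3361/14) = -14/3361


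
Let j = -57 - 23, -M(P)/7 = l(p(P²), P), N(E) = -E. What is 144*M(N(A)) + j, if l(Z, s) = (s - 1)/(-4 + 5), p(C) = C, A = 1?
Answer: 1936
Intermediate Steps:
l(Z, s) = -1 + s (l(Z, s) = (-1 + s)/1 = (-1 + s)*1 = -1 + s)
M(P) = 7 - 7*P (M(P) = -7*(-1 + P) = 7 - 7*P)
j = -80
144*M(N(A)) + j = 144*(7 - (-7)) - 80 = 144*(7 - 7*(-1)) - 80 = 144*(7 + 7) - 80 = 144*14 - 80 = 2016 - 80 = 1936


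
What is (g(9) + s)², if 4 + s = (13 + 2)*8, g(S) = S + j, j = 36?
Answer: 25921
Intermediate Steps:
g(S) = 36 + S (g(S) = S + 36 = 36 + S)
s = 116 (s = -4 + (13 + 2)*8 = -4 + 15*8 = -4 + 120 = 116)
(g(9) + s)² = ((36 + 9) + 116)² = (45 + 116)² = 161² = 25921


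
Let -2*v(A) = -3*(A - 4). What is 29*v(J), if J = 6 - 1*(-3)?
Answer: 435/2 ≈ 217.50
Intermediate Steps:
J = 9 (J = 6 + 3 = 9)
v(A) = -6 + 3*A/2 (v(A) = -(-3)*(A - 4)/2 = -(-3)*(-4 + A)/2 = -(12 - 3*A)/2 = -6 + 3*A/2)
29*v(J) = 29*(-6 + (3/2)*9) = 29*(-6 + 27/2) = 29*(15/2) = 435/2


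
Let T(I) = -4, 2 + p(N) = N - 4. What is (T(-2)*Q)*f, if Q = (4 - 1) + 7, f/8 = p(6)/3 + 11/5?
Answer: -704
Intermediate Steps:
p(N) = -6 + N (p(N) = -2 + (N - 4) = -2 + (-4 + N) = -6 + N)
f = 88/5 (f = 8*((-6 + 6)/3 + 11/5) = 8*(0*(1/3) + 11*(1/5)) = 8*(0 + 11/5) = 8*(11/5) = 88/5 ≈ 17.600)
Q = 10 (Q = 3 + 7 = 10)
(T(-2)*Q)*f = -4*10*(88/5) = -40*88/5 = -704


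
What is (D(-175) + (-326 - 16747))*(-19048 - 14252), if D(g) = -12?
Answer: 568930500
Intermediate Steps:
(D(-175) + (-326 - 16747))*(-19048 - 14252) = (-12 + (-326 - 16747))*(-19048 - 14252) = (-12 - 17073)*(-33300) = -17085*(-33300) = 568930500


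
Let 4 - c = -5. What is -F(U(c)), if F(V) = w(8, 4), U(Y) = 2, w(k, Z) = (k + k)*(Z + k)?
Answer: -192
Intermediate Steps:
c = 9 (c = 4 - 1*(-5) = 4 + 5 = 9)
w(k, Z) = 2*k*(Z + k) (w(k, Z) = (2*k)*(Z + k) = 2*k*(Z + k))
F(V) = 192 (F(V) = 2*8*(4 + 8) = 2*8*12 = 192)
-F(U(c)) = -1*192 = -192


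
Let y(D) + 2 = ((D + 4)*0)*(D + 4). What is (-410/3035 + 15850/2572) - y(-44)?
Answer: 6266227/780602 ≈ 8.0274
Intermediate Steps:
y(D) = -2 (y(D) = -2 + ((D + 4)*0)*(D + 4) = -2 + ((4 + D)*0)*(4 + D) = -2 + 0*(4 + D) = -2 + 0 = -2)
(-410/3035 + 15850/2572) - y(-44) = (-410/3035 + 15850/2572) - 1*(-2) = (-410*1/3035 + 15850*(1/2572)) + 2 = (-82/607 + 7925/1286) + 2 = 4705023/780602 + 2 = 6266227/780602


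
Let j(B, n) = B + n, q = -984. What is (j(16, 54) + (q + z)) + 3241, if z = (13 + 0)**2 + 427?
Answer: 2923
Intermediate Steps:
z = 596 (z = 13**2 + 427 = 169 + 427 = 596)
(j(16, 54) + (q + z)) + 3241 = ((16 + 54) + (-984 + 596)) + 3241 = (70 - 388) + 3241 = -318 + 3241 = 2923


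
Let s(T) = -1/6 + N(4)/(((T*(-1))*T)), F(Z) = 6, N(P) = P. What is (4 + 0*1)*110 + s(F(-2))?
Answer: 7915/18 ≈ 439.72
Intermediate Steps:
s(T) = -⅙ - 4/T² (s(T) = -1/6 + 4/(((T*(-1))*T)) = -1*⅙ + 4/(((-T)*T)) = -⅙ + 4/((-T²)) = -⅙ + 4*(-1/T²) = -⅙ - 4/T²)
(4 + 0*1)*110 + s(F(-2)) = (4 + 0*1)*110 + (-⅙ - 4/6²) = (4 + 0)*110 + (-⅙ - 4*1/36) = 4*110 + (-⅙ - ⅑) = 440 - 5/18 = 7915/18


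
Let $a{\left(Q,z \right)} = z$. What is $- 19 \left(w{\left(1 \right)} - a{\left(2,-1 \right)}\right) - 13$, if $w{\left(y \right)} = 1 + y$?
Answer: $-70$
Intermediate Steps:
$- 19 \left(w{\left(1 \right)} - a{\left(2,-1 \right)}\right) - 13 = - 19 \left(\left(1 + 1\right) - -1\right) - 13 = - 19 \left(2 + 1\right) - 13 = \left(-19\right) 3 - 13 = -57 - 13 = -70$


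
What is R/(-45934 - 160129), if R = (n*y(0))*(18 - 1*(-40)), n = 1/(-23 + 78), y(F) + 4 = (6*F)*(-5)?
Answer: 232/11333465 ≈ 2.0470e-5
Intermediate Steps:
y(F) = -4 - 30*F (y(F) = -4 + (6*F)*(-5) = -4 - 30*F)
n = 1/55 ≈ 0.018182
R = -232/55 (R = ((-4 - 30*0)/55)*(18 - 1*(-40)) = ((-4 + 0)/55)*(18 + 40) = ((1/55)*(-4))*58 = -4/55*58 = -232/55 ≈ -4.2182)
R/(-45934 - 160129) = -232/(55*(-45934 - 160129)) = -232/55/(-206063) = -232/55*(-1/206063) = 232/11333465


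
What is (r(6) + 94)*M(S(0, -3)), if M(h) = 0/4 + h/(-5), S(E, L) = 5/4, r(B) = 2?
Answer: -24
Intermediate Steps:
S(E, L) = 5/4 (S(E, L) = 5*(¼) = 5/4)
M(h) = -h/5 (M(h) = 0*(¼) + h*(-⅕) = 0 - h/5 = -h/5)
(r(6) + 94)*M(S(0, -3)) = (2 + 94)*(-⅕*5/4) = 96*(-¼) = -24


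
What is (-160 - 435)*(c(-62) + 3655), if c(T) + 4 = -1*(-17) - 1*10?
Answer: -2176510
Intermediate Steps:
c(T) = 3 (c(T) = -4 + (-1*(-17) - 1*10) = -4 + (17 - 10) = -4 + 7 = 3)
(-160 - 435)*(c(-62) + 3655) = (-160 - 435)*(3 + 3655) = -595*3658 = -2176510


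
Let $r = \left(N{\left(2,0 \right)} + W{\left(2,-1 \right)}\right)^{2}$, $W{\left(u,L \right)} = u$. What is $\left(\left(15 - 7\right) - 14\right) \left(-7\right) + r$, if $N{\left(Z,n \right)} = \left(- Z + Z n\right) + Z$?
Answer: $46$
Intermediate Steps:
$N{\left(Z,n \right)} = Z n$
$r = 4$ ($r = \left(2 \cdot 0 + 2\right)^{2} = \left(0 + 2\right)^{2} = 2^{2} = 4$)
$\left(\left(15 - 7\right) - 14\right) \left(-7\right) + r = \left(\left(15 - 7\right) - 14\right) \left(-7\right) + 4 = \left(8 - 14\right) \left(-7\right) + 4 = \left(-6\right) \left(-7\right) + 4 = 42 + 4 = 46$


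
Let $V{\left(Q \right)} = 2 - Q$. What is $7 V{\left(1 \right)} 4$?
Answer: $28$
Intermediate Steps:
$7 V{\left(1 \right)} 4 = 7 \left(2 - 1\right) 4 = 7 \cdot 1 \cdot 4 = 7 \cdot 4 = 28$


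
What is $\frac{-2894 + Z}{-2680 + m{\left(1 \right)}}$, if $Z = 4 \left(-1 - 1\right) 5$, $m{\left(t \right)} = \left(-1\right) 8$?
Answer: $\frac{489}{448} \approx 1.0915$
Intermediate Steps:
$m{\left(t \right)} = -8$
$Z = -40$ ($Z = 4 \left(-2\right) 5 = \left(-8\right) 5 = -40$)
$\frac{-2894 + Z}{-2680 + m{\left(1 \right)}} = \frac{-2894 - 40}{-2680 - 8} = - \frac{2934}{-2688} = \left(-2934\right) \left(- \frac{1}{2688}\right) = \frac{489}{448}$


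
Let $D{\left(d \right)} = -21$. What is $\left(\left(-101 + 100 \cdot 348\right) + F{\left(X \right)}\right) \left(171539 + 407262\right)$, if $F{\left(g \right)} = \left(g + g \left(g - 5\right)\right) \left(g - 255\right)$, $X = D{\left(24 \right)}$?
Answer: $-63784449001$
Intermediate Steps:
$X = -21$
$F{\left(g \right)} = \left(-255 + g\right) \left(g + g \left(-5 + g\right)\right)$ ($F{\left(g \right)} = \left(g + g \left(-5 + g\right)\right) \left(-255 + g\right) = \left(-255 + g\right) \left(g + g \left(-5 + g\right)\right)$)
$\left(\left(-101 + 100 \cdot 348\right) + F{\left(X \right)}\right) \left(171539 + 407262\right) = \left(\left(-101 + 100 \cdot 348\right) - 21 \left(1020 + \left(-21\right)^{2} - -5439\right)\right) \left(171539 + 407262\right) = \left(\left(-101 + 34800\right) - 21 \left(1020 + 441 + 5439\right)\right) 578801 = \left(34699 - 144900\right) 578801 = \left(-110201\right) 578801 = -63784449001$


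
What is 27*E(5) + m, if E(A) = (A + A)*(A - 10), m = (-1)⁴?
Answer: -1349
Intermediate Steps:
m = 1
E(A) = 2*A*(-10 + A) (E(A) = (2*A)*(-10 + A) = 2*A*(-10 + A))
27*E(5) + m = 27*(2*5*(-10 + 5)) + 1 = 27*(2*5*(-5)) + 1 = 27*(-50) + 1 = -1350 + 1 = -1349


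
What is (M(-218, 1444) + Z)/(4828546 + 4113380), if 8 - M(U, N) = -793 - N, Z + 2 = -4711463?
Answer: -784870/1490321 ≈ -0.52664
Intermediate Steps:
Z = -4711465 (Z = -2 - 4711463 = -4711465)
M(U, N) = 801 + N (M(U, N) = 8 - (-793 - N) = 8 + (793 + N) = 801 + N)
(M(-218, 1444) + Z)/(4828546 + 4113380) = ((801 + 1444) - 4711465)/(4828546 + 4113380) = (2245 - 4711465)/8941926 = -4709220*1/8941926 = -784870/1490321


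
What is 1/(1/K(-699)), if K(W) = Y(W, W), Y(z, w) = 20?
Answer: 20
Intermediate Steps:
K(W) = 20
1/(1/K(-699)) = 1/(1/20) = 20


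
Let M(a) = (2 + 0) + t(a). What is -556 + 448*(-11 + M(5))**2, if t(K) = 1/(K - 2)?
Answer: 297844/9 ≈ 33094.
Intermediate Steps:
t(K) = 1/(-2 + K)
M(a) = 2 + 1/(-2 + a) (M(a) = (2 + 0) + 1/(-2 + a) = 2 + 1/(-2 + a))
-556 + 448*(-11 + M(5))**2 = -556 + 448*(-11 + (-3 + 2*5)/(-2 + 5))**2 = -556 + 448*(-11 + (-3 + 10)/3)**2 = -556 + 448*(-11 + (1/3)*7)**2 = -556 + 448*(-11 + 7/3)**2 = -556 + 448*(-26/3)**2 = -556 + 448*(676/9) = -556 + 302848/9 = 297844/9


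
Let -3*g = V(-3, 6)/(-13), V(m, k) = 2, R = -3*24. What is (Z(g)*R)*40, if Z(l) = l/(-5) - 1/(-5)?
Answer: -7104/13 ≈ -546.46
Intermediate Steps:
R = -72
g = 2/39 (g = -2/(3*(-13)) = -2*(-1)/(3*13) = -1/3*(-2/13) = 2/39 ≈ 0.051282)
Z(l) = 1/5 - l/5 (Z(l) = l*(-1/5) - 1*(-1/5) = -l/5 + 1/5 = 1/5 - l/5)
(Z(g)*R)*40 = ((1/5 - 1/5*2/39)*(-72))*40 = ((1/5 - 2/195)*(-72))*40 = ((37/195)*(-72))*40 = -888/65*40 = -7104/13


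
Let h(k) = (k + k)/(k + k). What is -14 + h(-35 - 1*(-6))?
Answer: -13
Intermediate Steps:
h(k) = 1 (h(k) = (2*k)/((2*k)) = (2*k)*(1/(2*k)) = 1)
-14 + h(-35 - 1*(-6)) = -14 + 1 = -13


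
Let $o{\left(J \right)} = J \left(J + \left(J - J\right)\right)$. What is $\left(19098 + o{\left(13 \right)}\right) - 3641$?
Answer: $15626$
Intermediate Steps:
$o{\left(J \right)} = J^{2}$ ($o{\left(J \right)} = J \left(J + 0\right) = J J = J^{2}$)
$\left(19098 + o{\left(13 \right)}\right) - 3641 = \left(19098 + 13^{2}\right) - 3641 = \left(19098 + 169\right) - 3641 = 19267 - 3641 = 15626$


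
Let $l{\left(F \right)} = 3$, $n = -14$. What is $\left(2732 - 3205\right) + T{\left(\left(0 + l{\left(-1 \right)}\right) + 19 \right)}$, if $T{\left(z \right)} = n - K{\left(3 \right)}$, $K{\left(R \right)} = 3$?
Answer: $-490$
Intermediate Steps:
$T{\left(z \right)} = -17$ ($T{\left(z \right)} = -14 - 3 = -17$)
$\left(2732 - 3205\right) + T{\left(\left(0 + l{\left(-1 \right)}\right) + 19 \right)} = \left(2732 - 3205\right) - 17 = -473 - 17 = -490$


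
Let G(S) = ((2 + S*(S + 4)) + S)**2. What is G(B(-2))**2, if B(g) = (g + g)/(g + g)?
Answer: 4096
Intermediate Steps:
B(g) = 1 (B(g) = (2*g)/((2*g)) = (2*g)*(1/(2*g)) = 1)
G(S) = (2 + S + S*(4 + S))**2 (G(S) = ((2 + S*(4 + S)) + S)**2 = (2 + S + S*(4 + S))**2)
G(B(-2))**2 = ((2 + 1**2 + 5*1)**2)**2 = ((2 + 1 + 5)**2)**2 = (8**2)**2 = 64**2 = 4096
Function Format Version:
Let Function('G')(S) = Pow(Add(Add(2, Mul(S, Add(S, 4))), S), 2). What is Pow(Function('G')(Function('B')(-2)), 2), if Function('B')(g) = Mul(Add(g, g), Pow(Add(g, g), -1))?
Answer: 4096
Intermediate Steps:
Function('B')(g) = 1 (Function('B')(g) = Mul(Mul(2, g), Pow(Mul(2, g), -1)) = Mul(Mul(2, g), Mul(Rational(1, 2), Pow(g, -1))) = 1)
Function('G')(S) = Pow(Add(2, S, Mul(S, Add(4, S))), 2) (Function('G')(S) = Pow(Add(Add(2, Mul(S, Add(4, S))), S), 2) = Pow(Add(2, S, Mul(S, Add(4, S))), 2))
Pow(Function('G')(Function('B')(-2)), 2) = Pow(Pow(Add(2, Pow(1, 2), Mul(5, 1)), 2), 2) = Pow(Pow(Add(2, 1, 5), 2), 2) = Pow(Pow(8, 2), 2) = Pow(64, 2) = 4096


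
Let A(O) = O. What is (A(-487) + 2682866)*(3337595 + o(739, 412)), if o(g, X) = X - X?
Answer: 8952694738505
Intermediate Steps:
o(g, X) = 0
(A(-487) + 2682866)*(3337595 + o(739, 412)) = (-487 + 2682866)*(3337595 + 0) = 2682379*3337595 = 8952694738505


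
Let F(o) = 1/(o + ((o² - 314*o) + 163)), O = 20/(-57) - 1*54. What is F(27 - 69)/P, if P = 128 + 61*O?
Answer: -57/2738492786 ≈ -2.0814e-8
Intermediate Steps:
O = -3098/57 (O = 20*(-1/57) - 54 = -20/57 - 54 = -3098/57 ≈ -54.351)
F(o) = 1/(163 + o² - 313*o) (F(o) = 1/(o + (163 + o² - 314*o)) = 1/(163 + o² - 313*o))
P = -181682/57 (P = 128 + 61*(-3098/57) = 128 - 188978/57 = -181682/57 ≈ -3187.4)
F(27 - 69)/P = 1/((163 + (27 - 69)² - 313*(27 - 69))*(-181682/57)) = -57/181682/(163 + (-42)² - 313*(-42)) = -57/181682/(163 + 1764 + 13146) = -57/181682/15073 = (1/15073)*(-57/181682) = -57/2738492786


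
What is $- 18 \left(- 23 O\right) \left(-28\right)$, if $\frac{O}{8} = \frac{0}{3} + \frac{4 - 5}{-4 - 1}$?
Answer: $- \frac{92736}{5} \approx -18547.0$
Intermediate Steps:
$O = \frac{8}{5}$ ($O = 8 \left(\frac{0}{3} + \frac{4 - 5}{-4 - 1}\right) = 8 \left(0 \cdot \frac{1}{3} + \frac{4 - 5}{-4 - 1}\right) = 8 \left(0 - \frac{1}{-5}\right) = 8 \left(0 - - \frac{1}{5}\right) = 8 \left(0 + \frac{1}{5}\right) = 8 \cdot \frac{1}{5} = \frac{8}{5} \approx 1.6$)
$- 18 \left(- 23 O\right) \left(-28\right) = - 18 \left(\left(-23\right) \frac{8}{5}\right) \left(-28\right) = \left(-18\right) \left(- \frac{184}{5}\right) \left(-28\right) = \frac{3312}{5} \left(-28\right) = - \frac{92736}{5}$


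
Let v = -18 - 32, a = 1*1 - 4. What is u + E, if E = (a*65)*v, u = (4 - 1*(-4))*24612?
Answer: 206646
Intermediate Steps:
a = -3 (a = 1 - 4 = -3)
v = -50
u = 196896 (u = (4 + 4)*24612 = 8*24612 = 196896)
E = 9750 (E = -3*65*(-50) = -195*(-50) = 9750)
u + E = 196896 + 9750 = 206646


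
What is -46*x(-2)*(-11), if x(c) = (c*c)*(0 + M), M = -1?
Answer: -2024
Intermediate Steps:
x(c) = -c² (x(c) = (c*c)*(0 - 1) = c²*(-1) = -c²)
-46*x(-2)*(-11) = -(-46)*(-2)²*(-11) = -(-46)*4*(-11) = -46*(-4)*(-11) = 184*(-11) = -2024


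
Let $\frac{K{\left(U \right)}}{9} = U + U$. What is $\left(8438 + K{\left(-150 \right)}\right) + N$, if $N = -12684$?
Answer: $-6946$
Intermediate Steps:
$K{\left(U \right)} = 18 U$ ($K{\left(U \right)} = 9 \left(U + U\right) = 9 \cdot 2 U = 18 U$)
$\left(8438 + K{\left(-150 \right)}\right) + N = \left(8438 + 18 \left(-150\right)\right) - 12684 = \left(8438 - 2700\right) - 12684 = 5738 - 12684 = -6946$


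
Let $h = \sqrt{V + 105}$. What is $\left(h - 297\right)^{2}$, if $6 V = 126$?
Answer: $88335 - 1782 \sqrt{14} \approx 81667.0$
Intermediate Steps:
$V = 21$ ($V = \frac{1}{6} \cdot 126 = 21$)
$h = 3 \sqrt{14}$ ($h = \sqrt{21 + 105} = \sqrt{126} = 3 \sqrt{14} \approx 11.225$)
$\left(h - 297\right)^{2} = \left(3 \sqrt{14} - 297\right)^{2} = \left(-297 + 3 \sqrt{14}\right)^{2}$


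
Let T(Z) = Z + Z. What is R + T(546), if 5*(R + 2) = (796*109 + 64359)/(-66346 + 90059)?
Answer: 129386973/118565 ≈ 1091.3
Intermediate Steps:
T(Z) = 2*Z
R = -86007/118565 (R = -2 + ((796*109 + 64359)/(-66346 + 90059))/5 = -2 + ((86764 + 64359)/23713)/5 = -2 + (151123*(1/23713))/5 = -2 + (⅕)*(151123/23713) = -2 + 151123/118565 = -86007/118565 ≈ -0.72540)
R + T(546) = -86007/118565 + 2*546 = -86007/118565 + 1092 = 129386973/118565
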